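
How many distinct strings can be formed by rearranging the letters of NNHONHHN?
8! / (3! × 4! × 1!) = 280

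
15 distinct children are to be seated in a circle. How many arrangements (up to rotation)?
Circular: fix one position, arrange the rest. (15-1)! = 87178291200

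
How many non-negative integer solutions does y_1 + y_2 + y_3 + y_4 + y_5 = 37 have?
C(37+5-1, 5-1) = C(41, 4) = 101270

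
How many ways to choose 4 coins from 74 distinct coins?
C(74,4) = 74!/(4!×70!) = 1150626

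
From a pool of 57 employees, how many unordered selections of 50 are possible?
C(57,50) = 57!/(50!×7!) = 264385836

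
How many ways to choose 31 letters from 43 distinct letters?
C(43,31) = 43!/(31!×12!) = 15338678264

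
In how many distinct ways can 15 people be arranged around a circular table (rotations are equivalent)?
Circular: fix one position, arrange the rest. (15-1)! = 87178291200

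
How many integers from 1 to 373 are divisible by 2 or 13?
⌊373/2⌋ + ⌊373/13⌋ - ⌊373/26⌋ = 186 + 28 - 14 = 200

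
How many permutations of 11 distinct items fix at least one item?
Complement of the derangements. !11 = Σ_{j=0}^{11} (-1)^j·11!/j! = 39916800 - 39916800 + 19958400 - 6652800 + 1663200 - 332640 + 55440 - 7920 + 990 - 110 + 11 - 1 = 14684570. 11! - !11 = 39916800 - 14684570 = 25232230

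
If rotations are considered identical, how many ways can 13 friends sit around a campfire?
Circular: fix one position, arrange the rest. (13-1)! = 479001600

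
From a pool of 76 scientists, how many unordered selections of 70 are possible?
C(76,70) = 76!/(70!×6!) = 218618940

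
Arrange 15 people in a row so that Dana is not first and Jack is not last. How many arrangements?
By inclusion-exclusion: 15! - 2×(15-1)! + (15-2)! = 1307674368000 - 174356582400 + 6227020800 = 1139544806400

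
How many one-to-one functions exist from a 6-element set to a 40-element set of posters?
P(40,6) = 40!/(40-6)! = 2763633600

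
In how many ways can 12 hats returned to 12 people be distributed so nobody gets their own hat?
!12 = Σ_{j=0}^{12} (-1)^j·12!/j! = 479001600 - 479001600 + 239500800 - 79833600 + 19958400 - 3991680 + 665280 - 95040 + 11880 - 1320 + 132 - 12 + 1 = 176214841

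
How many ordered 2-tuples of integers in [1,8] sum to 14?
Coefficient of x^14 in (x + x² + ... + x^8)^2. By inclusion-exclusion on dice exceeding 8: Σ_j (-1)^j C(2,j)·C(14-1-8j, 1) = C(2,0)·C(13,1) - C(2,1)·C(5,1) = 1·13 - 2·5 = 3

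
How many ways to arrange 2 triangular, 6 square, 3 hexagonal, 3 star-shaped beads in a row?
14! / (2! × 6! × 3! × 3!) = 1681680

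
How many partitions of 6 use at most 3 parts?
By conjugation, equals partitions of 6 into parts ≤ 3. Let r_j(i) = number of partitions of i into parts ≤ j, for i = 0..6. r_1(i) = 1 for all i; r_j(i) = r_{j-1}(i) + r_j(i-j). Rows j = 2..3: ≤2: 1 1 2 2 3 3 4; ≤3: 1 1 2 3 4 5 7. r_3(6) = 7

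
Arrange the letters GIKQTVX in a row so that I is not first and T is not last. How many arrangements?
By inclusion-exclusion: 7! - 2×(7-1)! + (7-2)! = 5040 - 1440 + 120 = 3720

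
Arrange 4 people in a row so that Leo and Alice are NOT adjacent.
Total - adjacent = 4! - (4-1)!×2 = 24 - 12 = 12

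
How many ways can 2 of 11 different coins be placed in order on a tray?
P(11,2) = 11!/(11-2)! = 110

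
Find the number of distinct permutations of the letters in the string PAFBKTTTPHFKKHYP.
16! / (1! × 3! × 2! × 2! × 3! × 3! × 1! × 1!) = 24216192000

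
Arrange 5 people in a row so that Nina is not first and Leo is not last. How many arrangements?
By inclusion-exclusion: 5! - 2×(5-1)! + (5-2)! = 120 - 48 + 6 = 78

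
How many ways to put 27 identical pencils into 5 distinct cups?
C(27+5-1, 5-1) = C(31, 4) = 31465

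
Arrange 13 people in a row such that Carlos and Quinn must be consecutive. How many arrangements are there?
Treat the 2 as one block: (13-2+1)! × 2! = 479001600 × 2 = 958003200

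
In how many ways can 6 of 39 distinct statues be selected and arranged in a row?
P(39,6) = 39!/(39-6)! = 2349088560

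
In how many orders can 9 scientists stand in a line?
9! = 362880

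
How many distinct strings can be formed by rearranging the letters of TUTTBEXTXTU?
11! / (1! × 2! × 2! × 1! × 5!) = 83160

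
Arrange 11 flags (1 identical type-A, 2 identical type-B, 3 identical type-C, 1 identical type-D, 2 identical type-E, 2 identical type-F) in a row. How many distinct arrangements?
11! / (1! × 2! × 3! × 1! × 2! × 2!) = 831600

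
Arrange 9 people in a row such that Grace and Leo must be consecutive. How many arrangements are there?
Treat the 2 as one block: (9-2+1)! × 2! = 40320 × 2 = 80640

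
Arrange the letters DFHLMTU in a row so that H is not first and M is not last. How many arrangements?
By inclusion-exclusion: 7! - 2×(7-1)! + (7-2)! = 5040 - 1440 + 120 = 3720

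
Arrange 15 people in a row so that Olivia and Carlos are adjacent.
Treat as block: (15-1)! × 2! = 87178291200 × 2 = 174356582400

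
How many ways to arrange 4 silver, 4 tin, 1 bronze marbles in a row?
9! / (4! × 4! × 1!) = 630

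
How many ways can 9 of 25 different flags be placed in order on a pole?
P(25,9) = 25!/(25-9)! = 741354768000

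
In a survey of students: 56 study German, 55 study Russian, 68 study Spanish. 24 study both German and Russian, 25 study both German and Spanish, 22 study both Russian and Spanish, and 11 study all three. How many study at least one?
|A∪B∪C| = 56+55+68-24-25-22+11 = 119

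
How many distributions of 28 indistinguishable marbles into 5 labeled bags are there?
C(28+5-1, 5-1) = C(32, 4) = 35960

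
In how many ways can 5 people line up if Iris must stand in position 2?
Fix one position: (5-1)! = 24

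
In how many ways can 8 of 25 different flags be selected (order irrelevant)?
C(25,8) = 25!/(8!×17!) = 1081575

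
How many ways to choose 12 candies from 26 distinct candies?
C(26,12) = 26!/(12!×14!) = 9657700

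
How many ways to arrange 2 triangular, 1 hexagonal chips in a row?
3! / (2! × 1!) = 3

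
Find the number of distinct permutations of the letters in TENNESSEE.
9! / (1! × 4! × 2! × 2!) = 3780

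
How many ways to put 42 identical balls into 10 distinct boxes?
C(42+10-1, 10-1) = C(51, 9) = 3042312350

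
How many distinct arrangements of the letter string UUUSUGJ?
7! / (1! × 1! × 1! × 4!) = 210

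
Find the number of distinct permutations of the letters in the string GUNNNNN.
7! / (1! × 5! × 1!) = 42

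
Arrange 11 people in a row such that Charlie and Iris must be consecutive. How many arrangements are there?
Treat the 2 as one block: (11-2+1)! × 2! = 3628800 × 2 = 7257600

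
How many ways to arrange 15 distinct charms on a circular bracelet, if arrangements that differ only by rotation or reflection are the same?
(15-1)!/2 = 87178291200/2 = 43589145600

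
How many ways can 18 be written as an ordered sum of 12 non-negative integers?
C(18+12-1, 12-1) = C(29, 11) = 34597290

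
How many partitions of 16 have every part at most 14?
Let r_j(i) = number of partitions of i into parts ≤ j, for i = 0..16. r_1(i) = 1 for all i; r_j(i) = r_{j-1}(i) + r_j(i-j). Rows j = 2..14: ≤2: 1 1 2 2 3 3 4 4 5 5 6 6 7 7 8 8 9; ≤3: 1 1 2 3 4 5 7 8 10 12 14 16 19 21 24 27 30; ≤4: 1 1 2 3 5 6 9 11 15 18 23 27 34 39 47 54 64; ≤5: 1 1 2 3 5 7 10 13 18 23 30 37 47 57 70 84 101; ≤6: 1 1 2 3 5 7 11 14 20 26 35 44 58 71 90 110 136; ≤7: 1 1 2 3 5 7 11 15 21 28 38 49 65 82 105 131 164; ≤8: 1 1 2 3 5 7 11 15 22 29 40 52 70 89 116 146 186; ≤9: 1 1 2 3 5 7 11 15 22 30 41 54 73 94 123 157 201; ≤10: 1 1 2 3 5 7 11 15 22 30 42 55 75 97 128 164 212; ≤11: 1 1 2 3 5 7 11 15 22 30 42 56 76 99 131 169 219; ≤12: 1 1 2 3 5 7 11 15 22 30 42 56 77 100 133 172 224; ≤13: 1 1 2 3 5 7 11 15 22 30 42 56 77 101 134 174 227; ≤14: 1 1 2 3 5 7 11 15 22 30 42 56 77 101 135 175 229. r_14(16) = 229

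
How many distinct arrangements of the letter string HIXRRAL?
7! / (2! × 1! × 1! × 1! × 1! × 1!) = 2520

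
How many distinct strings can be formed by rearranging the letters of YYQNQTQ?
7! / (1! × 2! × 3! × 1!) = 420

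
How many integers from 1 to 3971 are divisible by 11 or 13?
⌊3971/11⌋ + ⌊3971/13⌋ - ⌊3971/143⌋ = 361 + 305 - 27 = 639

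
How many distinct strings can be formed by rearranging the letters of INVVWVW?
7! / (2! × 1! × 1! × 3!) = 420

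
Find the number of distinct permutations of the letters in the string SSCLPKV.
7! / (1! × 2! × 1! × 1! × 1! × 1!) = 2520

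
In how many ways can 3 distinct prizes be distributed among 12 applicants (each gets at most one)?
P(12,3) = 12!/(12-3)! = 1320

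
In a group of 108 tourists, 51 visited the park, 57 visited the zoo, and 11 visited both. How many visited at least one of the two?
|A∪B| = |A| + |B| - |A∩B| = 51 + 57 - 11 = 97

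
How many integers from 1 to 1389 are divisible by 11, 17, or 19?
⌊1389/11⌋+⌊1389/17⌋+⌊1389/19⌋ - ⌊1389/187⌋-⌊1389/209⌋-⌊1389/323⌋ + ⌊1389/3553⌋ = 126+81+73 - 7-6-4 + 0 = 263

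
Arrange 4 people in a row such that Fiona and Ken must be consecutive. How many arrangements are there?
Treat the 2 as one block: (4-2+1)! × 2! = 6 × 2 = 12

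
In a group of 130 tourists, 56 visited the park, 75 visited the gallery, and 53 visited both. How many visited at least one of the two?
|A∪B| = |A| + |B| - |A∩B| = 56 + 75 - 53 = 78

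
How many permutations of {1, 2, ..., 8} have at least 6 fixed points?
Exactly j fixed points: C(8,j)·!(8-j); sum over j ≥ 6 (derangement numbers via !m = (m-1)·(!(m-1) + !(m-2)): !0..!2 = 1, 0, 1). Σ_{j=6}^{8} C(8,j)·!(8-j) = C(8,6)·!2 + C(8,7)·!1 + C(8,8)·!0 = 28·1 + 8·0 + 1·1 = 29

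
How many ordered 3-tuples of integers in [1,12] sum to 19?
Coefficient of x^19 in (x + x² + ... + x^12)^3. By inclusion-exclusion on dice exceeding 12: Σ_j (-1)^j C(3,j)·C(19-1-12j, 2) = C(3,0)·C(18,2) - C(3,1)·C(6,2) = 1·153 - 3·15 = 108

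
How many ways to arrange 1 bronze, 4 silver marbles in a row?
5! / (1! × 4!) = 5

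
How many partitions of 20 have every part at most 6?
Let r_j(i) = number of partitions of i into parts ≤ j, for i = 0..20. r_1(i) = 1 for all i; r_j(i) = r_{j-1}(i) + r_j(i-j). Rows j = 2..6: ≤2: 1 1 2 2 3 3 4 4 5 5 6 6 7 7 8 8 9 9 10 10 11; ≤3: 1 1 2 3 4 5 7 8 10 12 14 16 19 21 24 27 30 33 37 40 44; ≤4: 1 1 2 3 5 6 9 11 15 18 23 27 34 39 47 54 64 72 84 94 108; ≤5: 1 1 2 3 5 7 10 13 18 23 30 37 47 57 70 84 101 119 141 164 192; ≤6: 1 1 2 3 5 7 11 14 20 26 35 44 58 71 90 110 136 163 199 235 282. r_6(20) = 282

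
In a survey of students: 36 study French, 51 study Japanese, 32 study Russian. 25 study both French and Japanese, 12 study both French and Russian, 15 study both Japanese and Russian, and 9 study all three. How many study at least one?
|A∪B∪C| = 36+51+32-25-12-15+9 = 76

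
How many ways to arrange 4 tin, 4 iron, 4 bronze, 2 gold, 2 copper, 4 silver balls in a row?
20! / (4! × 4! × 4! × 2! × 2! × 4!) = 1833241410000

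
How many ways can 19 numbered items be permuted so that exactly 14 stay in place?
Choose the 14 fixed points C(19,14) = 11628, derange the rest: !5 = Σ_{j=0}^{5} (-1)^j·5!/j! = 120 - 120 + 60 - 20 + 5 - 1 = 44. Product = 11628 × 44 = 511632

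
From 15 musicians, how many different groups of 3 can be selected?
C(15,3) = 15!/(3!×12!) = 455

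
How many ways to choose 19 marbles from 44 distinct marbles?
C(44,19) = 44!/(19!×25!) = 1408831480056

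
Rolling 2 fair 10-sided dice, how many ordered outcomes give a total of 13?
Coefficient of x^13 in (x + x² + ... + x^10)^2. By inclusion-exclusion on dice exceeding 10: Σ_j (-1)^j C(2,j)·C(13-1-10j, 1) = C(2,0)·C(12,1) - C(2,1)·C(2,1) = 1·12 - 2·2 = 8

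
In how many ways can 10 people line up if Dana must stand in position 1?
Fix one position: (10-1)! = 362880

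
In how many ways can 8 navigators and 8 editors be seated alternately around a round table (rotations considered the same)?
Fix one of the navigators: (8-1)! ways for the remaining navigators, × 8! ways for the editors = 5040 × 40320 = 203212800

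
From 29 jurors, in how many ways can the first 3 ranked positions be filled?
P(29,3) = 29!/(29-3)! = 21924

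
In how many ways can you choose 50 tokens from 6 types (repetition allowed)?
C(50+6-1, 6-1) = C(55, 5) = 3478761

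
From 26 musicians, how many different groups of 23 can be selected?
C(26,23) = 26!/(23!×3!) = 2600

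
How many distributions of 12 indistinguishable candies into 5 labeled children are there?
C(12+5-1, 5-1) = C(16, 4) = 1820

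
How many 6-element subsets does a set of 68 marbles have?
C(68,6) = 68!/(6!×62!) = 109453344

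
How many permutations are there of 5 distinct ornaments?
5! = 120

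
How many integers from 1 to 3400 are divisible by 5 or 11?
⌊3400/5⌋ + ⌊3400/11⌋ - ⌊3400/55⌋ = 680 + 309 - 61 = 928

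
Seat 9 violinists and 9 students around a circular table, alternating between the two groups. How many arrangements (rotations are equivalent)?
Fix one of the violinists: (9-1)! ways for the remaining violinists, × 9! ways for the students = 40320 × 362880 = 14631321600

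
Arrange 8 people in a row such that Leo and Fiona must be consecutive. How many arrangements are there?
Treat the 2 as one block: (8-2+1)! × 2! = 5040 × 2 = 10080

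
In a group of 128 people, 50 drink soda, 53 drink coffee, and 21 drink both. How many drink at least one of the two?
|A∪B| = |A| + |B| - |A∩B| = 50 + 53 - 21 = 82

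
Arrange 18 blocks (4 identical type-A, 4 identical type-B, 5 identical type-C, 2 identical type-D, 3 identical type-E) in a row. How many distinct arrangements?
18! / (4! × 4! × 5! × 2! × 3!) = 7718911200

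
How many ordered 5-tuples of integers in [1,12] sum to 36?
Coefficient of x^36 in (x + x² + ... + x^12)^5. By inclusion-exclusion on dice exceeding 12: Σ_j (-1)^j C(5,j)·C(36-1-12j, 4) = C(5,0)·C(35,4) - C(5,1)·C(23,4) + C(5,2)·C(11,4) = 1·52360 - 5·8855 + 10·330 = 11385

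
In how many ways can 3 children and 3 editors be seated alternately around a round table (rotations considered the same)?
Fix one of the children: (3-1)! ways for the remaining children, × 3! ways for the editors = 2 × 6 = 12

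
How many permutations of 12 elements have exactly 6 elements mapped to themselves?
Choose the 6 fixed points C(12,6) = 924, derange the rest: !6 = Σ_{j=0}^{6} (-1)^j·6!/j! = 720 - 720 + 360 - 120 + 30 - 6 + 1 = 265. Product = 924 × 265 = 244860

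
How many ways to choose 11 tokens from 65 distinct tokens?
C(65,11) = 65!/(11!×54!) = 895068996640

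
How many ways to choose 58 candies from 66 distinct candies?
C(66,58) = 66!/(58!×8!) = 5743572120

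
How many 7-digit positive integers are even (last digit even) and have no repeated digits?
Last∈{0,2,4,6,8}. Last=0: 60480. Last nonzero: 4×8×P(8,5) = 215040. Total = 275520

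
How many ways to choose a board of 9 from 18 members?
C(18,9) = 18!/(9!×9!) = 48620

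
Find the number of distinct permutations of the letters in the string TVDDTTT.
7! / (1! × 2! × 4!) = 105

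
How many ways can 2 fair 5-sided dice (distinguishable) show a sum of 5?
Coefficient of x^5 in (x + x² + ... + x^5)^2. By inclusion-exclusion on dice exceeding 5: Σ_j (-1)^j C(2,j)·C(5-1-5j, 1) = C(2,0)·C(4,1) = 1·4 = 4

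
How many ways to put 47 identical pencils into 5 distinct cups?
C(47+5-1, 5-1) = C(51, 4) = 249900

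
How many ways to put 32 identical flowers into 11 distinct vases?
C(32+11-1, 11-1) = C(42, 10) = 1471442973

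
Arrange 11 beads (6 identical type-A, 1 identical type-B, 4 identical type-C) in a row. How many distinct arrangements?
11! / (6! × 1! × 4!) = 2310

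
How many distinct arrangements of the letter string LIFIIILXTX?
10! / (4! × 1! × 2! × 2! × 1!) = 37800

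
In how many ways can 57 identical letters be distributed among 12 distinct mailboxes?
C(57+12-1, 12-1) = C(68, 11) = 1533058025824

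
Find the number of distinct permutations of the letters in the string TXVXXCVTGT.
10! / (1! × 1! × 3! × 3! × 2!) = 50400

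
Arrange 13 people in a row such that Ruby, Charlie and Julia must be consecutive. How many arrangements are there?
Treat the 3 as one block: (13-3+1)! × 3! = 39916800 × 6 = 239500800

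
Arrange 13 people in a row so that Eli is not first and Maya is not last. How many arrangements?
By inclusion-exclusion: 13! - 2×(13-1)! + (13-2)! = 6227020800 - 958003200 + 39916800 = 5308934400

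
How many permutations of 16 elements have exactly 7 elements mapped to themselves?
Choose the 7 fixed points C(16,7) = 11440, derange the rest: !9 = Σ_{j=0}^{9} (-1)^j·9!/j! = 362880 - 362880 + 181440 - 60480 + 15120 - 3024 + 504 - 72 + 9 - 1 = 133496. Product = 11440 × 133496 = 1527194240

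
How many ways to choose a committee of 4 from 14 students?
C(14,4) = 14!/(4!×10!) = 1001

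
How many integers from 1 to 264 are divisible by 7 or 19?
⌊264/7⌋ + ⌊264/19⌋ - ⌊264/133⌋ = 37 + 13 - 1 = 49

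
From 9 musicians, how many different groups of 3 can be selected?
C(9,3) = 9!/(3!×6!) = 84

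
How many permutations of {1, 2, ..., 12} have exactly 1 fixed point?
Choose the 1 fixed point C(12,1) = 12, derange the rest: !11 = Σ_{j=0}^{11} (-1)^j·11!/j! = 39916800 - 39916800 + 19958400 - 6652800 + 1663200 - 332640 + 55440 - 7920 + 990 - 110 + 11 - 1 = 14684570. Product = 12 × 14684570 = 176214840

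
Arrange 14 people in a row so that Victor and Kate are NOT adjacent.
Total - adjacent = 14! - (14-1)!×2 = 87178291200 - 12454041600 = 74724249600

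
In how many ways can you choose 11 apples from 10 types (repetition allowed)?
C(11+10-1, 10-1) = C(20, 9) = 167960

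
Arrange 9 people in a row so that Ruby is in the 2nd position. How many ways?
Fix one position: (9-1)! = 40320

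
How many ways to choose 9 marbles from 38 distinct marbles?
C(38,9) = 38!/(9!×29!) = 163011640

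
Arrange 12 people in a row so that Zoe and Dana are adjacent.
Treat as block: (12-1)! × 2! = 39916800 × 2 = 79833600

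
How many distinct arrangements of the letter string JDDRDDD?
7! / (5! × 1! × 1!) = 42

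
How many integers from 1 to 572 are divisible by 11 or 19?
⌊572/11⌋ + ⌊572/19⌋ - ⌊572/209⌋ = 52 + 30 - 2 = 80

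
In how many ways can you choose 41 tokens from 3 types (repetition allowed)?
C(41+3-1, 3-1) = C(43, 2) = 903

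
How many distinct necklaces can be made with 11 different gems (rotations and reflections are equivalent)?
(11-1)!/2 = 3628800/2 = 1814400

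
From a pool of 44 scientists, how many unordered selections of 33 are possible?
C(44,33) = 44!/(33!×11!) = 7669339132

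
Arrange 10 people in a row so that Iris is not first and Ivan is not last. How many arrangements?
By inclusion-exclusion: 10! - 2×(10-1)! + (10-2)! = 3628800 - 725760 + 40320 = 2943360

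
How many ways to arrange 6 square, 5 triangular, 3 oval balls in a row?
14! / (6! × 5! × 3!) = 168168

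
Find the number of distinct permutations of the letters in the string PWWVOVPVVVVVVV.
14! / (2! × 1! × 9! × 2!) = 60060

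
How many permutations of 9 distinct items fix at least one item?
Complement of the derangements. !9 = Σ_{j=0}^{9} (-1)^j·9!/j! = 362880 - 362880 + 181440 - 60480 + 15120 - 3024 + 504 - 72 + 9 - 1 = 133496. 9! - !9 = 362880 - 133496 = 229384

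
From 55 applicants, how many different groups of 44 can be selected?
C(55,44) = 55!/(44!×11!) = 119653565850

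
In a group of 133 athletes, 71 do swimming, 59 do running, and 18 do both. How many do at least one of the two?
|A∪B| = |A| + |B| - |A∩B| = 71 + 59 - 18 = 112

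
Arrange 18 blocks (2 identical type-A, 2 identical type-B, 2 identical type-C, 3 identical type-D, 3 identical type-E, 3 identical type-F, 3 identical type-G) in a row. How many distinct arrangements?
18! / (2! × 2! × 2! × 3! × 3! × 3! × 3!) = 617512896000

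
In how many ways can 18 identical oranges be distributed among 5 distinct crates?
C(18+5-1, 5-1) = C(22, 4) = 7315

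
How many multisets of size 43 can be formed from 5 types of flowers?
C(43+5-1, 5-1) = C(47, 4) = 178365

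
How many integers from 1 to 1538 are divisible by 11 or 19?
⌊1538/11⌋ + ⌊1538/19⌋ - ⌊1538/209⌋ = 139 + 80 - 7 = 212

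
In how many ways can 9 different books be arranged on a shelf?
9! = 362880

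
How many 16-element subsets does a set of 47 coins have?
C(47,16) = 47!/(16!×31!) = 1503232609098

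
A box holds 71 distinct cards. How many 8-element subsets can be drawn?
C(71,8) = 71!/(8!×63!) = 10639125640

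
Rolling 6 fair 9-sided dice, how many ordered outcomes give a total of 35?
Coefficient of x^35 in (x + x² + ... + x^9)^6. By inclusion-exclusion on dice exceeding 9: Σ_j (-1)^j C(6,j)·C(35-1-9j, 5) = C(6,0)·C(34,5) - C(6,1)·C(25,5) + C(6,2)·C(16,5) - C(6,3)·C(7,5) = 1·278256 - 6·53130 + 15·4368 - 20·21 = 24576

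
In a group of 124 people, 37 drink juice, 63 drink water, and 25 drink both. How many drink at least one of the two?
|A∪B| = |A| + |B| - |A∩B| = 37 + 63 - 25 = 75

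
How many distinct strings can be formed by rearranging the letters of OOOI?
4! / (1! × 3!) = 4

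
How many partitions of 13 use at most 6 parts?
By conjugation, equals partitions of 13 into parts ≤ 6. Let r_j(i) = number of partitions of i into parts ≤ j, for i = 0..13. r_1(i) = 1 for all i; r_j(i) = r_{j-1}(i) + r_j(i-j). Rows j = 2..6: ≤2: 1 1 2 2 3 3 4 4 5 5 6 6 7 7; ≤3: 1 1 2 3 4 5 7 8 10 12 14 16 19 21; ≤4: 1 1 2 3 5 6 9 11 15 18 23 27 34 39; ≤5: 1 1 2 3 5 7 10 13 18 23 30 37 47 57; ≤6: 1 1 2 3 5 7 11 14 20 26 35 44 58 71. r_6(13) = 71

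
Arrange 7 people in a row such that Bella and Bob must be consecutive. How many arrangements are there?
Treat the 2 as one block: (7-2+1)! × 2! = 720 × 2 = 1440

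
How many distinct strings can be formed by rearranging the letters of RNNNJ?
5! / (1! × 3! × 1!) = 20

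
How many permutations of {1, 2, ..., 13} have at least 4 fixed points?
Exactly j fixed points: C(13,j)·!(13-j); sum over j ≥ 4 (derangement numbers via !m = (m-1)·(!(m-1) + !(m-2)): !0..!9 = 1, 0, 1, 2, 9, 44, 265, 1854, 14833, 133496). Σ_{j=4}^{13} C(13,j)·!(13-j) = C(13,4)·!9 + C(13,5)·!8 + C(13,6)·!7 + C(13,7)·!6 + C(13,8)·!5 + C(13,9)·!4 + C(13,10)·!3 + C(13,11)·!2 + C(13,12)·!1 + C(13,13)·!0 = 715·133496 + 1287·14833 + 1716·1854 + 1716·265 + 1287·44 + 715·9 + 286·2 + 78·1 + 13·0 + 1·1 = 118239629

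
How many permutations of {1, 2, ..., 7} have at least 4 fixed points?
Exactly j fixed points: C(7,j)·!(7-j); sum over j ≥ 4 (derangement numbers via !m = (m-1)·(!(m-1) + !(m-2)): !0..!3 = 1, 0, 1, 2). Σ_{j=4}^{7} C(7,j)·!(7-j) = C(7,4)·!3 + C(7,5)·!2 + C(7,6)·!1 + C(7,7)·!0 = 35·2 + 21·1 + 7·0 + 1·1 = 92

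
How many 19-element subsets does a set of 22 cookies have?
C(22,19) = 22!/(19!×3!) = 1540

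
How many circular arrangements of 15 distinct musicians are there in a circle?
Circular: fix one position, arrange the rest. (15-1)! = 87178291200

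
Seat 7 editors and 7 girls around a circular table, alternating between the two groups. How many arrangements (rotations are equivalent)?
Fix one of the editors: (7-1)! ways for the remaining editors, × 7! ways for the girls = 720 × 5040 = 3628800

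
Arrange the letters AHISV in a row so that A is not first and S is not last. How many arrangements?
By inclusion-exclusion: 5! - 2×(5-1)! + (5-2)! = 120 - 48 + 6 = 78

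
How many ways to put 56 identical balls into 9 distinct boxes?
C(56+9-1, 9-1) = C(64, 8) = 4426165368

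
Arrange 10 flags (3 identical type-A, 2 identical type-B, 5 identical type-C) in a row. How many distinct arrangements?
10! / (3! × 2! × 5!) = 2520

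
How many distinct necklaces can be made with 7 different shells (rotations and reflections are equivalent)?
(7-1)!/2 = 720/2 = 360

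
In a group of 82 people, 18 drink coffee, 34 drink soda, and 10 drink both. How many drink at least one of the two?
|A∪B| = |A| + |B| - |A∩B| = 18 + 34 - 10 = 42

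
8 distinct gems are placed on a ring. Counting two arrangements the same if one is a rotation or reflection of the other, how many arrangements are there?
(8-1)!/2 = 5040/2 = 2520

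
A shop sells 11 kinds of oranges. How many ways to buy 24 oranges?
C(24+11-1, 11-1) = C(34, 10) = 131128140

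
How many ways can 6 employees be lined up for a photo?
6! = 720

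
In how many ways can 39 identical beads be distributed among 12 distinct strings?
C(39+12-1, 12-1) = C(50, 11) = 37353738800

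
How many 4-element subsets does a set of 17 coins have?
C(17,4) = 17!/(4!×13!) = 2380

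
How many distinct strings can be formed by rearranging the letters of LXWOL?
5! / (2! × 1! × 1! × 1!) = 60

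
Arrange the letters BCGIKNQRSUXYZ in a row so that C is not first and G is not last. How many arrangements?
By inclusion-exclusion: 13! - 2×(13-1)! + (13-2)! = 6227020800 - 958003200 + 39916800 = 5308934400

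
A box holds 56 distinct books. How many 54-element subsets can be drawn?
C(56,54) = 56!/(54!×2!) = 1540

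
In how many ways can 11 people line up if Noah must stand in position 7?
Fix one position: (11-1)! = 3628800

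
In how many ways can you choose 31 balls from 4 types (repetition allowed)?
C(31+4-1, 4-1) = C(34, 3) = 5984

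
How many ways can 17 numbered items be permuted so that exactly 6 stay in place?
Choose the 6 fixed points C(17,6) = 12376, derange the rest: !11 = Σ_{j=0}^{11} (-1)^j·11!/j! = 39916800 - 39916800 + 19958400 - 6652800 + 1663200 - 332640 + 55440 - 7920 + 990 - 110 + 11 - 1 = 14684570. Product = 12376 × 14684570 = 181736238320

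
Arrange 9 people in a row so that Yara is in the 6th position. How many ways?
Fix one position: (9-1)! = 40320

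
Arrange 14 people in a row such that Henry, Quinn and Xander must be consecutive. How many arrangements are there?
Treat the 3 as one block: (14-3+1)! × 3! = 479001600 × 6 = 2874009600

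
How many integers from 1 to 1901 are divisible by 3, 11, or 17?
⌊1901/3⌋+⌊1901/11⌋+⌊1901/17⌋ - ⌊1901/33⌋-⌊1901/51⌋-⌊1901/187⌋ + ⌊1901/561⌋ = 633+172+111 - 57-37-10 + 3 = 815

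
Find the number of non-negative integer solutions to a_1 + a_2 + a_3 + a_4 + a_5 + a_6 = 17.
C(17+6-1, 6-1) = C(22, 5) = 26334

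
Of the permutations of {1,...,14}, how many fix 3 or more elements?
Exactly j fixed points: C(14,j)·!(14-j); sum over j ≥ 3 (derangement numbers via !m = (m-1)·(!(m-1) + !(m-2)): !0..!11 = 1, 0, 1, 2, 9, 44, 265, 1854, 14833, 133496, 1334961, 14684570). Σ_{j=3}^{14} C(14,j)·!(14-j) = C(14,3)·!11 + C(14,4)·!10 + C(14,5)·!9 + C(14,6)·!8 + C(14,7)·!7 + C(14,8)·!6 + C(14,9)·!5 + C(14,10)·!4 + C(14,11)·!3 + C(14,12)·!2 + C(14,13)·!1 + C(14,14)·!0 = 364·14684570 + 1001·1334961 + 2002·133496 + 3003·14833 + 3432·1854 + 3003·265 + 2002·44 + 1001·9 + 364·2 + 91·1 + 14·0 + 1·1 = 7000538572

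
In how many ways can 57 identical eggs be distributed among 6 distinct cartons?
C(57+6-1, 6-1) = C(62, 5) = 6471002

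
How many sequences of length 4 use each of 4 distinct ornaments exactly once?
4! = 24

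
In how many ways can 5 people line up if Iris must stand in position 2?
Fix one position: (5-1)! = 24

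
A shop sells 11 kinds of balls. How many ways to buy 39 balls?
C(39+11-1, 11-1) = C(49, 10) = 8217822536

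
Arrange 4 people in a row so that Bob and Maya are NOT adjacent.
Total - adjacent = 4! - (4-1)!×2 = 24 - 12 = 12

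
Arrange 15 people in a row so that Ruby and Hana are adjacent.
Treat as block: (15-1)! × 2! = 87178291200 × 2 = 174356582400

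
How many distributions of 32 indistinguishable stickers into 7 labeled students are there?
C(32+7-1, 7-1) = C(38, 6) = 2760681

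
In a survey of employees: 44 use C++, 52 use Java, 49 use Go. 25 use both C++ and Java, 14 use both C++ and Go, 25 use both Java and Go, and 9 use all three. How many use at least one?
|A∪B∪C| = 44+52+49-25-14-25+9 = 90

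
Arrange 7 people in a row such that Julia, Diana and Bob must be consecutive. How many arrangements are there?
Treat the 3 as one block: (7-3+1)! × 3! = 120 × 6 = 720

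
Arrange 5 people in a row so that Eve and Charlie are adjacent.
Treat as block: (5-1)! × 2! = 24 × 2 = 48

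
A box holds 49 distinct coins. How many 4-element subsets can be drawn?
C(49,4) = 49!/(4!×45!) = 211876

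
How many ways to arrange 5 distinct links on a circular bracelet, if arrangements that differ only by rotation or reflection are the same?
(5-1)!/2 = 24/2 = 12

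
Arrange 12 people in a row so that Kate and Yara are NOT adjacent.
Total - adjacent = 12! - (12-1)!×2 = 479001600 - 79833600 = 399168000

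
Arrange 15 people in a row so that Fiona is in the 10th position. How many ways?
Fix one position: (15-1)! = 87178291200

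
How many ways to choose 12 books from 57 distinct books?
C(57,12) = 57!/(12!×45!) = 707285522580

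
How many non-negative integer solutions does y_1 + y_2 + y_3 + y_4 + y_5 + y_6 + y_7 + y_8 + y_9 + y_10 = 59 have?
C(59+10-1, 10-1) = C(68, 9) = 49280065120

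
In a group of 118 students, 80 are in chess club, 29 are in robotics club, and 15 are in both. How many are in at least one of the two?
|A∪B| = |A| + |B| - |A∩B| = 80 + 29 - 15 = 94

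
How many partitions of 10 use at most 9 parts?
By conjugation, equals partitions of 10 into parts ≤ 9. Let r_j(i) = number of partitions of i into parts ≤ j, for i = 0..10. r_1(i) = 1 for all i; r_j(i) = r_{j-1}(i) + r_j(i-j). Rows j = 2..9: ≤2: 1 1 2 2 3 3 4 4 5 5 6; ≤3: 1 1 2 3 4 5 7 8 10 12 14; ≤4: 1 1 2 3 5 6 9 11 15 18 23; ≤5: 1 1 2 3 5 7 10 13 18 23 30; ≤6: 1 1 2 3 5 7 11 14 20 26 35; ≤7: 1 1 2 3 5 7 11 15 21 28 38; ≤8: 1 1 2 3 5 7 11 15 22 29 40; ≤9: 1 1 2 3 5 7 11 15 22 30 41. r_9(10) = 41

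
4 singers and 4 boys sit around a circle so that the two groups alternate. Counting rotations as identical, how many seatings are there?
Fix one of the singers: (4-1)! ways for the remaining singers, × 4! ways for the boys = 6 × 24 = 144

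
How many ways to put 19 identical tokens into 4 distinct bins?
C(19+4-1, 4-1) = C(22, 3) = 1540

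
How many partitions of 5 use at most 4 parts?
By conjugation, equals partitions of 5 into parts ≤ 4. Let r_j(i) = number of partitions of i into parts ≤ j, for i = 0..5. r_1(i) = 1 for all i; r_j(i) = r_{j-1}(i) + r_j(i-j). Rows j = 2..4: ≤2: 1 1 2 2 3 3; ≤3: 1 1 2 3 4 5; ≤4: 1 1 2 3 5 6. r_4(5) = 6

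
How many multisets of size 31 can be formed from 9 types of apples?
C(31+9-1, 9-1) = C(39, 8) = 61523748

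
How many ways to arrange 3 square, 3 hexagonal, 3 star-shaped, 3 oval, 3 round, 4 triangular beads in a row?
19! / (3! × 3! × 3! × 3! × 3! × 4!) = 651819168000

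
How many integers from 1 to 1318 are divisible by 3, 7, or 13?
⌊1318/3⌋+⌊1318/7⌋+⌊1318/13⌋ - ⌊1318/21⌋-⌊1318/39⌋-⌊1318/91⌋ + ⌊1318/273⌋ = 439+188+101 - 62-33-14 + 4 = 623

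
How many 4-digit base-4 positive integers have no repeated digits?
First digit: 3 choices (nonzero). Then descending: 3 × 3 × 2 × 1 = 18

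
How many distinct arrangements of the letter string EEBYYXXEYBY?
11! / (2! × 2! × 4! × 3!) = 69300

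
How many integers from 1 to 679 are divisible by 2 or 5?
⌊679/2⌋ + ⌊679/5⌋ - ⌊679/10⌋ = 339 + 135 - 67 = 407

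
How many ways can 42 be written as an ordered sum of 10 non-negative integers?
C(42+10-1, 10-1) = C(51, 9) = 3042312350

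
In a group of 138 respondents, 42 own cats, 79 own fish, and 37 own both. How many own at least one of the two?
|A∪B| = |A| + |B| - |A∩B| = 42 + 79 - 37 = 84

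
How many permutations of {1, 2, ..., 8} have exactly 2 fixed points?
Choose the 2 fixed points C(8,2) = 28, derange the rest: !6 = Σ_{j=0}^{6} (-1)^j·6!/j! = 720 - 720 + 360 - 120 + 30 - 6 + 1 = 265. Product = 28 × 265 = 7420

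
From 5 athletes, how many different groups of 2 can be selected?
C(5,2) = 5!/(2!×3!) = 10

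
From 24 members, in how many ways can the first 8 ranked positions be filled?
P(24,8) = 24!/(24-8)! = 29654190720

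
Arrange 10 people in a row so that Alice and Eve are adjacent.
Treat as block: (10-1)! × 2! = 362880 × 2 = 725760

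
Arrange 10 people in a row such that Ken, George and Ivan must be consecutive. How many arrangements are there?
Treat the 3 as one block: (10-3+1)! × 3! = 40320 × 6 = 241920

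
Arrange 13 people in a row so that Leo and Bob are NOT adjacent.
Total - adjacent = 13! - (13-1)!×2 = 6227020800 - 958003200 = 5269017600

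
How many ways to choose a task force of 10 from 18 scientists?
C(18,10) = 18!/(10!×8!) = 43758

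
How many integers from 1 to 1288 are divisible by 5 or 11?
⌊1288/5⌋ + ⌊1288/11⌋ - ⌊1288/55⌋ = 257 + 117 - 23 = 351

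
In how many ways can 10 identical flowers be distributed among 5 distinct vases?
C(10+5-1, 5-1) = C(14, 4) = 1001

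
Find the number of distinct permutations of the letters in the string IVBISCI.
7! / (1! × 3! × 1! × 1! × 1!) = 840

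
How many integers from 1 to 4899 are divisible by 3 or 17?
⌊4899/3⌋ + ⌊4899/17⌋ - ⌊4899/51⌋ = 1633 + 288 - 96 = 1825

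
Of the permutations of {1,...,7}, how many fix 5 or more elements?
Exactly j fixed points: C(7,j)·!(7-j); sum over j ≥ 5 (derangement numbers via !m = (m-1)·(!(m-1) + !(m-2)): !0..!2 = 1, 0, 1). Σ_{j=5}^{7} C(7,j)·!(7-j) = C(7,5)·!2 + C(7,6)·!1 + C(7,7)·!0 = 21·1 + 7·0 + 1·1 = 22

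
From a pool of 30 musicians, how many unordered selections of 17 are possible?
C(30,17) = 30!/(17!×13!) = 119759850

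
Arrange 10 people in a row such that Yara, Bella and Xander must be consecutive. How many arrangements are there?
Treat the 3 as one block: (10-3+1)! × 3! = 40320 × 6 = 241920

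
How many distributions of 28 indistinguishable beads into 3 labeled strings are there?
C(28+3-1, 3-1) = C(30, 2) = 435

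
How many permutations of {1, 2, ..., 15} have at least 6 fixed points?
Exactly j fixed points: C(15,j)·!(15-j); sum over j ≥ 6 (derangement numbers via !m = (m-1)·(!(m-1) + !(m-2)): !0..!9 = 1, 0, 1, 2, 9, 44, 265, 1854, 14833, 133496). Σ_{j=6}^{15} C(15,j)·!(15-j) = C(15,6)·!9 + C(15,7)·!8 + C(15,8)·!7 + C(15,9)·!6 + C(15,10)·!5 + C(15,11)·!4 + C(15,12)·!3 + C(15,13)·!2 + C(15,14)·!1 + C(15,15)·!0 = 5005·133496 + 6435·14833 + 6435·1854 + 5005·265 + 3003·44 + 1365·9 + 455·2 + 105·1 + 15·0 + 1·1 = 777000083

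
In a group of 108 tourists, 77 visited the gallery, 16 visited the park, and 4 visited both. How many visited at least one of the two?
|A∪B| = |A| + |B| - |A∩B| = 77 + 16 - 4 = 89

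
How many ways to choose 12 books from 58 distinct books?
C(58,12) = 58!/(12!×46!) = 891794789340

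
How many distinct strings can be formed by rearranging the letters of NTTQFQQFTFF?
11! / (3! × 4! × 3! × 1!) = 46200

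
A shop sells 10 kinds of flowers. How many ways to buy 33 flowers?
C(33+10-1, 10-1) = C(42, 9) = 445891810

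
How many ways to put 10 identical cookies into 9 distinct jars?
C(10+9-1, 9-1) = C(18, 8) = 43758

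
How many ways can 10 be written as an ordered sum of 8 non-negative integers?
C(10+8-1, 8-1) = C(17, 7) = 19448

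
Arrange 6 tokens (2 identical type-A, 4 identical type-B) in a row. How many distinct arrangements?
6! / (2! × 4!) = 15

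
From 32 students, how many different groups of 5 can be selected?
C(32,5) = 32!/(5!×27!) = 201376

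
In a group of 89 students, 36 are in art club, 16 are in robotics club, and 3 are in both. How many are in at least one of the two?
|A∪B| = |A| + |B| - |A∩B| = 36 + 16 - 3 = 49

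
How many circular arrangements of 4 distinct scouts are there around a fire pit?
Circular: fix one position, arrange the rest. (4-1)! = 6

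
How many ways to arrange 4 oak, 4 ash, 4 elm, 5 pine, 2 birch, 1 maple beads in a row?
20! / (4! × 4! × 4! × 5! × 2! × 1!) = 733296564000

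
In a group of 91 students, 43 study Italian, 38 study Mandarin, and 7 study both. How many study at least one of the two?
|A∪B| = |A| + |B| - |A∩B| = 43 + 38 - 7 = 74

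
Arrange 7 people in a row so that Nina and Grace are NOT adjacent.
Total - adjacent = 7! - (7-1)!×2 = 5040 - 1440 = 3600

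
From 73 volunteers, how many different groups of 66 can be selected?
C(73,66) = 73!/(66!×7!) = 1629348612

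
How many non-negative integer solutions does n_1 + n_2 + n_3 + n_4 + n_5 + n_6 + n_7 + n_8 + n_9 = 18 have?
C(18+9-1, 9-1) = C(26, 8) = 1562275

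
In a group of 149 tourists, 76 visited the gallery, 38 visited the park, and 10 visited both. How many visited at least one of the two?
|A∪B| = |A| + |B| - |A∩B| = 76 + 38 - 10 = 104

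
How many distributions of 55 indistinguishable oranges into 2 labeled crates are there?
C(55+2-1, 2-1) = C(56, 1) = 56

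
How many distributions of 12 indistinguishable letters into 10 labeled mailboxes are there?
C(12+10-1, 10-1) = C(21, 9) = 293930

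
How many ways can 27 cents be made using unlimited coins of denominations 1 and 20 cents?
Coefficient of x^27 in 1/(1-x^1) · 1/(1-x^20). Use j coins of 20 for j = 0..⌊27/20⌋ = 1, the rest in 1s: 1 + 1 = 2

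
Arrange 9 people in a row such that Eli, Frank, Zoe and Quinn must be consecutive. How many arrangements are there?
Treat the 4 as one block: (9-4+1)! × 4! = 720 × 24 = 17280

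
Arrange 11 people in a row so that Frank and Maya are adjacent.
Treat as block: (11-1)! × 2! = 3628800 × 2 = 7257600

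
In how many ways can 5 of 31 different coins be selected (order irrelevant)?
C(31,5) = 31!/(5!×26!) = 169911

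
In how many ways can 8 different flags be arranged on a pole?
8! = 40320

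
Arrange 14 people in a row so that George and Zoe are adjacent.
Treat as block: (14-1)! × 2! = 6227020800 × 2 = 12454041600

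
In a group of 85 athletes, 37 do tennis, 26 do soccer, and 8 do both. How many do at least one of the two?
|A∪B| = |A| + |B| - |A∩B| = 37 + 26 - 8 = 55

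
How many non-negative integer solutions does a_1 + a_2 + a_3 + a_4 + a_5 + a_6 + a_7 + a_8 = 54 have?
C(54+8-1, 8-1) = C(61, 7) = 436270780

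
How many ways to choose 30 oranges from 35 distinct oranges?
C(35,30) = 35!/(30!×5!) = 324632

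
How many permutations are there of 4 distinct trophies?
4! = 24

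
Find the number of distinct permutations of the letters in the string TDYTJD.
6! / (1! × 2! × 1! × 2!) = 180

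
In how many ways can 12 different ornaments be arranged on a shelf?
12! = 479001600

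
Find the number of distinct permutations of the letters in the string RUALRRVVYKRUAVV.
15! / (1! × 4! × 1! × 4! × 2! × 2! × 1!) = 567567000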